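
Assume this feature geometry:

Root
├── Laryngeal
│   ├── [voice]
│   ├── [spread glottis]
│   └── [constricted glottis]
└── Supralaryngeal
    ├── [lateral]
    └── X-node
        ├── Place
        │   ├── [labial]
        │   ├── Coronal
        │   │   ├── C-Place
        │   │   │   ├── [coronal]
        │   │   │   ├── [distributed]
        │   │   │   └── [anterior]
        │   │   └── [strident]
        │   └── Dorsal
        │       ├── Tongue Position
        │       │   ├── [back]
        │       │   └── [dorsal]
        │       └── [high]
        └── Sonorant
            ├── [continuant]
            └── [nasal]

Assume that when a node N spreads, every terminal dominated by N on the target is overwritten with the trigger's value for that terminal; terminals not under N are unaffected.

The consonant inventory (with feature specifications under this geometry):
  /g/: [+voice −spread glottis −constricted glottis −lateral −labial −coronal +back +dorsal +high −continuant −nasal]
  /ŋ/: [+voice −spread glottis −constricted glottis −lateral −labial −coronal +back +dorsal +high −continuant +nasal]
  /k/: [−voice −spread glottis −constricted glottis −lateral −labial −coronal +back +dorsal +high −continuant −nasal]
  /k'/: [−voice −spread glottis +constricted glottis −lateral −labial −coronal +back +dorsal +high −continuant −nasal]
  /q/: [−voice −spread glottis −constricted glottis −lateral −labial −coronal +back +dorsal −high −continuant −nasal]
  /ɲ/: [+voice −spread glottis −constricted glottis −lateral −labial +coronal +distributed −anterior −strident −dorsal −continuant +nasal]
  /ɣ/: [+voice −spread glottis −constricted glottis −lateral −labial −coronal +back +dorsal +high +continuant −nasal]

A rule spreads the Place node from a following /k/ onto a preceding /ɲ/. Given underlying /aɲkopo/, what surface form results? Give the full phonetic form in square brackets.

Terminals under Place in this geometry: [labial], [coronal], [distributed], [anterior], [strident], [back], [dorsal], [high].
Spreading Place from /k/ onto /ɲ/ replaces those values with /k/'s: [−labial], [−coronal], [+back], [+dorsal], [+high]. Features outside Place ([voice], [spread glottis], [constricted glottis], …) stay as in /ɲ/.
The resulting bundle matches /ŋ/ in the inventory; substituting it for /ɲ/ gives [aŋkopo].

[aŋkopo]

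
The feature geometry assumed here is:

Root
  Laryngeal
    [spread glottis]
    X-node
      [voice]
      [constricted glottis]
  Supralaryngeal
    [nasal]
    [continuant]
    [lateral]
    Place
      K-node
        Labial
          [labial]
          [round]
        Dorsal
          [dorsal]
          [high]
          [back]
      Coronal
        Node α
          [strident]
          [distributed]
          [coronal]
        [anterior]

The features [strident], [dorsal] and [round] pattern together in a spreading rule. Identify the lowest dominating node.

Place

[strident] lies under Node α (below Supralaryngeal).
[dorsal] lies under Dorsal (below Supralaryngeal).
[round]: Root > Supralaryngeal > Place > K-node > Labial > [round].
The lowest node appearing on every path is Place; each proper daughter of Place fails to dominate at least one of the listed features.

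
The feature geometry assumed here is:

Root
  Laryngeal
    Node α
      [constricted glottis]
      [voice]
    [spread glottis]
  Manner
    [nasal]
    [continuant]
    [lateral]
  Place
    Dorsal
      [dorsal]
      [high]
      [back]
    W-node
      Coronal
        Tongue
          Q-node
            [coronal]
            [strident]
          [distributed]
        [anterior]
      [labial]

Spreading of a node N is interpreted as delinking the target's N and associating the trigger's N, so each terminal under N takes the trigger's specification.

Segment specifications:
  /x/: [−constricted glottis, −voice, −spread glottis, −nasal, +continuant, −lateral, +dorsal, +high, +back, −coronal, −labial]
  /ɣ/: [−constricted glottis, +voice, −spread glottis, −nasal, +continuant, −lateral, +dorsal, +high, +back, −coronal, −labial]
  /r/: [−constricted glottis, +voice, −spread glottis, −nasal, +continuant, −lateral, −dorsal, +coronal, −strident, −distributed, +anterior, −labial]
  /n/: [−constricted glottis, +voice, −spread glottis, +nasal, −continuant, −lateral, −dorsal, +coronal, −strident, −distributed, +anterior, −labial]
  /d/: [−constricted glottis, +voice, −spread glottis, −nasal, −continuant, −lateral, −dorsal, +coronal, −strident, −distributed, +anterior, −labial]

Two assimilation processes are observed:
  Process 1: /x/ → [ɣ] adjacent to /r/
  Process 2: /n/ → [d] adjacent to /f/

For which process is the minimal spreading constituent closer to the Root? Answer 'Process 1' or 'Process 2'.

Process 1 alters [voice]; the lowest dominating node is [voice] (depth 3 from Root).
Process 2 alters [nasal]; the lowest dominating node is [nasal] (depth 2 from Root).
Depth 2 < depth 3; Process 2 involves the structurally higher constituent [nasal].

Process 2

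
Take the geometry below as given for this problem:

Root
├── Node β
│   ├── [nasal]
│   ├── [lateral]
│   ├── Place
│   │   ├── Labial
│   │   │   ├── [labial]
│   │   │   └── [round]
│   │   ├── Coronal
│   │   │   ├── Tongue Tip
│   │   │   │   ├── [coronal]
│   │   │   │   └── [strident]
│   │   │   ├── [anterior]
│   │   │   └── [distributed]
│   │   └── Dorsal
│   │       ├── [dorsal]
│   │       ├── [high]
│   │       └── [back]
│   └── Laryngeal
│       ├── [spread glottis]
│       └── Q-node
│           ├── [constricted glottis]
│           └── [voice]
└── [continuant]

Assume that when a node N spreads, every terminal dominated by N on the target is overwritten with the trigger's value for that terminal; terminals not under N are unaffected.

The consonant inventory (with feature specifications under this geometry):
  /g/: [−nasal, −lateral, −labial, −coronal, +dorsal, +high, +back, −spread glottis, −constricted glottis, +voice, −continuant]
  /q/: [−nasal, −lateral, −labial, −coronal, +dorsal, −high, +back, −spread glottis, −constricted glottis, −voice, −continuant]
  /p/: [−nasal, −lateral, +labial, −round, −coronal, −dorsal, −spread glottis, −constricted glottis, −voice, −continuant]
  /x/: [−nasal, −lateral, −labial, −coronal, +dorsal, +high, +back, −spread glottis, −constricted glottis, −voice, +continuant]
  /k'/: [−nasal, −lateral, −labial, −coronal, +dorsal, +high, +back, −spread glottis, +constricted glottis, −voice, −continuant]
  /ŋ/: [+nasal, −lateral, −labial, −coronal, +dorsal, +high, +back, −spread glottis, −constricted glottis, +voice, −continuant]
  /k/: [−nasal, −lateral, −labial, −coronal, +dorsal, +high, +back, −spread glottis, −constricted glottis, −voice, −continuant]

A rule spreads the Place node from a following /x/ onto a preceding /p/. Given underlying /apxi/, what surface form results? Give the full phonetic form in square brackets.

Terminals under Place in this geometry: [labial], [round], [coronal], [strident], [anterior], [distributed], [dorsal], [high], [back].
The target acquires /x/'s values for everything under Place — [−labial], [−coronal], [+dorsal], [+high], [+back] — while keeping its own [nasal], [lateral], [spread glottis], ….
The resulting bundle matches /k/ in the inventory; substituting it for /p/ gives [akxi].

[akxi]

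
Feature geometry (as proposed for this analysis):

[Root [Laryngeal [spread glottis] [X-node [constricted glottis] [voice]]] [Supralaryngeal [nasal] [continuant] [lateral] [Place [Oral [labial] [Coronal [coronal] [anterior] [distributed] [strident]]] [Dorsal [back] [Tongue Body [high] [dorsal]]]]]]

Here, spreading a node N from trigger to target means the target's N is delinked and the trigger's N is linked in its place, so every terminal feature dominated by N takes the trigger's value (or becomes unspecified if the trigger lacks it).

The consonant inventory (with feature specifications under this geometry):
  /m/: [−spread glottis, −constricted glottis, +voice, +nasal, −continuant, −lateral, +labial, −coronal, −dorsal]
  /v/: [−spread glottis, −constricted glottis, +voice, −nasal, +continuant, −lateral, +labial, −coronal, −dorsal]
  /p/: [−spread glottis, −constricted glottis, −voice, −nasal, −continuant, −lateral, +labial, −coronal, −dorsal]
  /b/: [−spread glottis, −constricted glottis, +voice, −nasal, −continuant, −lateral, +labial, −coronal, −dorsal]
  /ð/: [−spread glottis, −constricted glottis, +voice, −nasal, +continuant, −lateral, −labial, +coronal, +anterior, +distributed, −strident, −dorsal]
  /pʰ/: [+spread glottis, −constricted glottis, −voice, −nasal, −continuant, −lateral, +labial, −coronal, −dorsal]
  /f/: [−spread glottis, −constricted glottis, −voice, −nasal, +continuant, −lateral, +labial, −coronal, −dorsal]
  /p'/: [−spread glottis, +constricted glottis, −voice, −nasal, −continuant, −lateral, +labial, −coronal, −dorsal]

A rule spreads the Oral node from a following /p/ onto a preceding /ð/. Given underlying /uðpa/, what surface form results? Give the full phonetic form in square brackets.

The Oral node dominates the terminals [labial], [coronal], [anterior], [distributed], [strident].
The target acquires /p/'s values for everything under Oral — [+labial], [−coronal] — while keeping its own [spread glottis], [constricted glottis], [voice], ….
Among the inventory, only /v/ has exactly this specification, giving the surface form [uvpa].

[uvpa]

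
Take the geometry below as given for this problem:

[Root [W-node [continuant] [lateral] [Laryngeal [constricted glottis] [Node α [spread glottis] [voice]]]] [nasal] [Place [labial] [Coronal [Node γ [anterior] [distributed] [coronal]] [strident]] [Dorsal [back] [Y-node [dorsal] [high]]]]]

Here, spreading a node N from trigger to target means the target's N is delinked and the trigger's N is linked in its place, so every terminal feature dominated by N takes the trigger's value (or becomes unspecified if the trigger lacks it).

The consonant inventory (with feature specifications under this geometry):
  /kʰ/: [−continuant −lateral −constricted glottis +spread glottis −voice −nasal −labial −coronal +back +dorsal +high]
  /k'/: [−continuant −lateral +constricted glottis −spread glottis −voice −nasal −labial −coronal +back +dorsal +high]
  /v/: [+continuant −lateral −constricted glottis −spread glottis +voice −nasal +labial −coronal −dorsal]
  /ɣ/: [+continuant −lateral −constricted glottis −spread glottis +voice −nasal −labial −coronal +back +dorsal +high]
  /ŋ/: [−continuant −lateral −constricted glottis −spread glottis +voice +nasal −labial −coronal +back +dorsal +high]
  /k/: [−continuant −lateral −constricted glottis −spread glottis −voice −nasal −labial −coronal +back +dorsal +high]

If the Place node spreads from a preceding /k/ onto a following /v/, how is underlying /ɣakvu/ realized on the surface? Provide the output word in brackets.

Place immediately or transitively dominates [labial], [anterior], [distributed], [coronal], [strident], [back], [dorsal], [high].
Spreading Place from /k/ onto /v/ replaces those values with /k/'s: [−labial], [−coronal], [+back], [+dorsal], [+high]. Features outside Place ([continuant], [lateral], [constricted glottis], …) stay as in /v/.
The resulting bundle matches /ɣ/ in the inventory; substituting it for /v/ gives [ɣakɣu].

[ɣakɣu]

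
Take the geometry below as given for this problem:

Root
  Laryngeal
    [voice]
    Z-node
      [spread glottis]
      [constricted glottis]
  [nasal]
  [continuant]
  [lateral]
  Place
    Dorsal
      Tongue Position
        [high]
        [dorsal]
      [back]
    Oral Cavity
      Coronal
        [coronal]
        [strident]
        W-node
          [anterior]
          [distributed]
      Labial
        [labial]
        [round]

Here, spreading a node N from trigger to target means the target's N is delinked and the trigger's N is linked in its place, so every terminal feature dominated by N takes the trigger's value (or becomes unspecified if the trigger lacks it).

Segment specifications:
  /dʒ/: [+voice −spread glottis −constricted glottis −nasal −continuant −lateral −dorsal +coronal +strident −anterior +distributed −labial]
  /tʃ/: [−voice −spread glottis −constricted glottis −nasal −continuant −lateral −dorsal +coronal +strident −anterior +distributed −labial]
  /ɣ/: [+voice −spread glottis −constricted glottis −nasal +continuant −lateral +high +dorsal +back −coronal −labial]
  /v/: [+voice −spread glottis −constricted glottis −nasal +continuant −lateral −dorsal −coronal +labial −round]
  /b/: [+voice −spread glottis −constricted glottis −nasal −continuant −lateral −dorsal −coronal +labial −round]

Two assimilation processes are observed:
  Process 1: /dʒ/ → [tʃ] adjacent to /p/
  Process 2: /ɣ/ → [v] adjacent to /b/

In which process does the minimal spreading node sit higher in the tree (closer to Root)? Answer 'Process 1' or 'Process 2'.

Process 2

Process 1: the feature that changes is [voice]; the minimal node is [voice] (depth 2).
Process 2 alters [labial], [round], [dorsal], [high], [back]; the lowest common ancestor is Place (depth 1 from Root).
Depth 1 < depth 2; Process 2 involves the structurally higher constituent Place.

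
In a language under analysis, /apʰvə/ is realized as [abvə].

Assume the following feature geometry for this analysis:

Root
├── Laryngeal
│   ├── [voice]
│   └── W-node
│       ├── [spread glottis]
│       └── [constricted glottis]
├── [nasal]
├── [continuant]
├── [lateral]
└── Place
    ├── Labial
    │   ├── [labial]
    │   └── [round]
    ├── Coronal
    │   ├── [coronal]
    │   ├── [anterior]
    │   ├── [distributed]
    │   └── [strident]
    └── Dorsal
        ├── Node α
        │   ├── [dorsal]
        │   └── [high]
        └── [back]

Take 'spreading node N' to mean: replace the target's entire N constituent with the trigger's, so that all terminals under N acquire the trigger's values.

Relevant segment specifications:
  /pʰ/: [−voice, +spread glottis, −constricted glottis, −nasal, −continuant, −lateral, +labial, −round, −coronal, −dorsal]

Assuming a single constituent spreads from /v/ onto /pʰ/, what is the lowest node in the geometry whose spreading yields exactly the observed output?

The alternation /pʰ/ → [b] changes [voice], [spread glottis] and nothing else.
The smallest constituent containing every changed terminal is Laryngeal — each of its daughters lacks at least one of the affected features.
Delinking /pʰ/'s Laryngeal and associating /v/'s Laryngeal gives precisely the feature bundle of [b].
Since [continuant] is preserved even though /v/ disagrees there, no node above Laryngeal spread.

Laryngeal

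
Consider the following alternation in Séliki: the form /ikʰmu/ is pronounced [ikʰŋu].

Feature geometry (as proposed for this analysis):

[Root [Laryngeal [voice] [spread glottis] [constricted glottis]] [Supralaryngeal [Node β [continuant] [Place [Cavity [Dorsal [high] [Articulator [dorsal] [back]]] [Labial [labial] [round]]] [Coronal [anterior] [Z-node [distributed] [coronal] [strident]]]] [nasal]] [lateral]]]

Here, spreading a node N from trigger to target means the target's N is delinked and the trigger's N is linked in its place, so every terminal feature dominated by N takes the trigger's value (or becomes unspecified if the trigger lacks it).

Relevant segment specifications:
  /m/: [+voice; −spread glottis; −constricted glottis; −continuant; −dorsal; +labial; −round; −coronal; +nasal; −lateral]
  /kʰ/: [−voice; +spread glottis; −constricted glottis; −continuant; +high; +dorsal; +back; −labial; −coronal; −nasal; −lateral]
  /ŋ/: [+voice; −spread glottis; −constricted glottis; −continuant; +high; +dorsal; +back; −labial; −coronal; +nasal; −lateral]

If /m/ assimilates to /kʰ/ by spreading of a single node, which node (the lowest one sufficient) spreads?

Cavity

Comparing /m/ with its surface form [ŋ], the features that change are [labial], [round], [dorsal], [high], [back].
Tracing each changed feature up the tree, the paths first meet at Cavity; any lower node misses at least one of them.
If Cavity spreads, every terminal under it takes /kʰ/'s value, producing [ŋ] as observed.
Features on which the two segments disagree outside Cavity, such as [voice], [nasal], are unchanged — nothing dominating them spread, and Cavity is the minimal sufficient constituent.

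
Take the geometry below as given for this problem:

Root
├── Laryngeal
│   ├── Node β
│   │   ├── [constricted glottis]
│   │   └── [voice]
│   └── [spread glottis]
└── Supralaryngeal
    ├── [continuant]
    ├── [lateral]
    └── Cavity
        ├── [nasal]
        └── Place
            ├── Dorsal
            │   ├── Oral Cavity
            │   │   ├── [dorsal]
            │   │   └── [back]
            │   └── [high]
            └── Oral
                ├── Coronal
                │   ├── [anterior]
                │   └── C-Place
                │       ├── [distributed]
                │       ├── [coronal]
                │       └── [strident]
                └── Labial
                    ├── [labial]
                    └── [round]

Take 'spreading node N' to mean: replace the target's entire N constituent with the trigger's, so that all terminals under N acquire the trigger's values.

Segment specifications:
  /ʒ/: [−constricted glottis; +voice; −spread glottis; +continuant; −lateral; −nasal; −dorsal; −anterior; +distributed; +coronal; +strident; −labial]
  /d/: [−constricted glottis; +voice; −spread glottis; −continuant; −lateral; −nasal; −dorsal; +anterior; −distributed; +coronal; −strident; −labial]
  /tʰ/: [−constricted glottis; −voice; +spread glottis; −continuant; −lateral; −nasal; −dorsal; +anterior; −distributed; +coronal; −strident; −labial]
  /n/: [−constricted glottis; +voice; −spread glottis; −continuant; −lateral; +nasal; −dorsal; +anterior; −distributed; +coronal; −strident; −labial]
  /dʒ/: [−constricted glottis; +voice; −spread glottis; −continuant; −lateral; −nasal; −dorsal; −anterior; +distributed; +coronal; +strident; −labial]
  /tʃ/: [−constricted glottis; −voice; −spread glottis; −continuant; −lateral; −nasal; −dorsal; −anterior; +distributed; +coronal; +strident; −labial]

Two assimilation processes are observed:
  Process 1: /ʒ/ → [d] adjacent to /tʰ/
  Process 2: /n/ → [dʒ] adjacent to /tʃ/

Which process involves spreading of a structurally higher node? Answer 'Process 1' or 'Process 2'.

Process 1: the features that change are [continuant], [anterior], [distributed], [strident]; the minimal node is Supralaryngeal (depth 1).
In Process 2, [nasal], [anterior], [distributed], [strident] change, so the minimal spreading node is Cavity at depth 2.
Supralaryngeal (depth 1) sits above Cavity (depth 2), making Process 1 the one with the higher spreading node.

Process 1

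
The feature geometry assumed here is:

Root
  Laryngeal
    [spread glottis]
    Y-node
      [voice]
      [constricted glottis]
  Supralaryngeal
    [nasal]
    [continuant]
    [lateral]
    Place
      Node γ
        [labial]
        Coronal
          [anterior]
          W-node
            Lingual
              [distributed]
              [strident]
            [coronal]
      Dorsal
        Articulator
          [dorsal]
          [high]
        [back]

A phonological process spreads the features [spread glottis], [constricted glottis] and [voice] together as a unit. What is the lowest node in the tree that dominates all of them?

Laryngeal

[spread glottis] is immediately dominated by Laryngeal.
[constricted glottis] is immediately dominated by Y-node.
[voice] is immediately dominated by Y-node.
The listed terminals split across distinct daughters of Laryngeal, so Laryngeal itself is the smallest node containing them all.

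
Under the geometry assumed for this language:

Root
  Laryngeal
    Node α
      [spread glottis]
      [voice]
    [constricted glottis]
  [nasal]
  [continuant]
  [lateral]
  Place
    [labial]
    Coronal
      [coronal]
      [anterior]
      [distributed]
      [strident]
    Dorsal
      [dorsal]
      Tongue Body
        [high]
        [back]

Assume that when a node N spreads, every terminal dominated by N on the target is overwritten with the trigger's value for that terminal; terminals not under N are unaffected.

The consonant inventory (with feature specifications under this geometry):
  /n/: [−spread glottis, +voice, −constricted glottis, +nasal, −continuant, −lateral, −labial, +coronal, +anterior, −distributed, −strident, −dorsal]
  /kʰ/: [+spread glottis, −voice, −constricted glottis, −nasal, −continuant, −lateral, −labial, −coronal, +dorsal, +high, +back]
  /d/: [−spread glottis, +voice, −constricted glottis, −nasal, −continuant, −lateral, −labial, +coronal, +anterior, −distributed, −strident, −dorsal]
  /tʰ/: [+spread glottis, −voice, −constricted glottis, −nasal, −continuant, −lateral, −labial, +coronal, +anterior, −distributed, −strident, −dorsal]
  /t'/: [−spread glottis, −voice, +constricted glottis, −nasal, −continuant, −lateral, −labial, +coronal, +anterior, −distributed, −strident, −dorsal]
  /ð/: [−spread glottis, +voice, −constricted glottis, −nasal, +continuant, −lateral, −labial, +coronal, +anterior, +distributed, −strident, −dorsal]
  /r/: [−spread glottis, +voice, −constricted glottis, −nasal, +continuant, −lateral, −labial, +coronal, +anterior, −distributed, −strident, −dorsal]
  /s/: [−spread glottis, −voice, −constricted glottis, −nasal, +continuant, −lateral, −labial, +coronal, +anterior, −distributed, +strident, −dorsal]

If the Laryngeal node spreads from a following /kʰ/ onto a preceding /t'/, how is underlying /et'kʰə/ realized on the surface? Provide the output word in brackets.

The Laryngeal node dominates the terminals [spread glottis], [voice], [constricted glottis].
The target acquires /kʰ/'s values for everything under Laryngeal — [+spread glottis], [−voice], [−constricted glottis] — while keeping its own [nasal], [continuant], [lateral], ….
This feature bundle is that of [tʰ], so /et'kʰə/ surfaces as [etʰkʰə].

[etʰkʰə]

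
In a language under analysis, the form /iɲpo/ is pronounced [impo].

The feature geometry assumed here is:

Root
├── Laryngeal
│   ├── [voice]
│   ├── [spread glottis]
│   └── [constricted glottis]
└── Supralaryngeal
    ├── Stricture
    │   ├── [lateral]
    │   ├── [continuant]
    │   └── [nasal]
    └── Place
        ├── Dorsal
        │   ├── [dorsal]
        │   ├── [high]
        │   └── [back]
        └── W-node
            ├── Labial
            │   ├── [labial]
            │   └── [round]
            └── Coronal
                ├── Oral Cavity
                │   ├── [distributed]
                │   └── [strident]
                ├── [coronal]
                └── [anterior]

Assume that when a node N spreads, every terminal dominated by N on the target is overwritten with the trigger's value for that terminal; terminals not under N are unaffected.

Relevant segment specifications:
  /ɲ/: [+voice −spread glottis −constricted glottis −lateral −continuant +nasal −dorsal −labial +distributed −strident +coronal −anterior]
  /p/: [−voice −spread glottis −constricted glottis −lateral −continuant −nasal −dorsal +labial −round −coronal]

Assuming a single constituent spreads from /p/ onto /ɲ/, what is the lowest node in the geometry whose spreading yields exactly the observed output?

W-node

Comparing /ɲ/ with its surface form [m], the features that change are [labial], [round], [coronal], [anterior], [distributed], [strident].
The smallest constituent containing every changed terminal is W-node — each of its daughters lacks at least one of the affected features.
Delinking /ɲ/'s W-node and associating /p/'s W-node gives precisely the feature bundle of [m].
Features on which the two segments disagree outside W-node, such as [voice], [nasal], are unchanged — nothing dominating them spread, and W-node is the minimal sufficient constituent.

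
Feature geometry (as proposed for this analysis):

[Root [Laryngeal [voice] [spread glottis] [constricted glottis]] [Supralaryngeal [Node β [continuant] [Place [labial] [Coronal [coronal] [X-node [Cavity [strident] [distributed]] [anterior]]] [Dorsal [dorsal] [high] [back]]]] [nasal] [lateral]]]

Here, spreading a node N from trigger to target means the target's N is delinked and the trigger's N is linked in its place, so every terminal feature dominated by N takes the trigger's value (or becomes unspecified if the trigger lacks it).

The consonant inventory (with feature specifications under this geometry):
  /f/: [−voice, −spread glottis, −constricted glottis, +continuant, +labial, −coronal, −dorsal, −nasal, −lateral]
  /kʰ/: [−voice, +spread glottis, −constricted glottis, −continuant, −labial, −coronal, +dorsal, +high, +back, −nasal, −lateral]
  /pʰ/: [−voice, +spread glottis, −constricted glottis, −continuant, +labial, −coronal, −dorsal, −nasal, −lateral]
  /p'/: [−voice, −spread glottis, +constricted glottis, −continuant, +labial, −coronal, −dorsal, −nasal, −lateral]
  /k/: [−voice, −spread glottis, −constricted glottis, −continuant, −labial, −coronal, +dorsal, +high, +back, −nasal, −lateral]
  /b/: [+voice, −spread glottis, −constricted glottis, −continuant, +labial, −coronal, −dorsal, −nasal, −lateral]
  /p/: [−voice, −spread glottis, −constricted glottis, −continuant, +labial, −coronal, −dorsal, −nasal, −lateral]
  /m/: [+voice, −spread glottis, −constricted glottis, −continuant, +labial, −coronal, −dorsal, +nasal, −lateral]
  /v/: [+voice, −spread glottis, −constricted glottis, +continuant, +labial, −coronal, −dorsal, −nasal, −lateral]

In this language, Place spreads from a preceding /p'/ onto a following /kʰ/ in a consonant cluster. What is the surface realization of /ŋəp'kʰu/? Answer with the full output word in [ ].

Terminals under Place in this geometry: [labial], [coronal], [strident], [distributed], [anterior], [dorsal], [high], [back].
The target acquires /p'/'s values for everything under Place — [+labial], [−coronal], [−dorsal] — while keeping its own [voice], [spread glottis], [constricted glottis], ….
Among the inventory, only /pʰ/ has exactly this specification, giving the surface form [ŋəp'pʰu].

[ŋəp'pʰu]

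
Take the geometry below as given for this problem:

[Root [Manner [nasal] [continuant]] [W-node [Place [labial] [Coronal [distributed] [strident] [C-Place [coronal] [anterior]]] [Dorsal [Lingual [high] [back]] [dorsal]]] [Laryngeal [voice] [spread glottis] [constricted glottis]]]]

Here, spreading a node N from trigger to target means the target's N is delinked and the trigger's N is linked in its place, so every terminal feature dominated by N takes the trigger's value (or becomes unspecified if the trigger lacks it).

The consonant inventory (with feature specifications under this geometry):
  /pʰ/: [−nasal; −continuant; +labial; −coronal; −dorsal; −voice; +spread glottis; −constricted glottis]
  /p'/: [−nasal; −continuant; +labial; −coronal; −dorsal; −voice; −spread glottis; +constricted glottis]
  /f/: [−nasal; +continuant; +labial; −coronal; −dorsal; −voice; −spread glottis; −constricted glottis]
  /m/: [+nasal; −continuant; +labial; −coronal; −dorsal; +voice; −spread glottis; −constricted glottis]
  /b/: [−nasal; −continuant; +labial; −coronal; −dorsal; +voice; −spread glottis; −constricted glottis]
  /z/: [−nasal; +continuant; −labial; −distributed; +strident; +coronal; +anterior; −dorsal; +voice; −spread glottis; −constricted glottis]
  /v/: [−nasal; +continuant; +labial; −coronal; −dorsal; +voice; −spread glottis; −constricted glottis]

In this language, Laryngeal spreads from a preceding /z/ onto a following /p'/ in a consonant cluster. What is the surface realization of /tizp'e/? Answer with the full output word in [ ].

The Laryngeal node dominates the terminals [voice], [spread glottis], [constricted glottis].
Spreading Laryngeal from /z/ onto /p'/ replaces those values with /z/'s: [+voice], [−spread glottis], [−constricted glottis]. Features outside Laryngeal ([nasal], [continuant], [labial], …) stay as in /p'/.
The resulting bundle matches /b/ in the inventory; substituting it for /p'/ gives [tizbe].

[tizbe]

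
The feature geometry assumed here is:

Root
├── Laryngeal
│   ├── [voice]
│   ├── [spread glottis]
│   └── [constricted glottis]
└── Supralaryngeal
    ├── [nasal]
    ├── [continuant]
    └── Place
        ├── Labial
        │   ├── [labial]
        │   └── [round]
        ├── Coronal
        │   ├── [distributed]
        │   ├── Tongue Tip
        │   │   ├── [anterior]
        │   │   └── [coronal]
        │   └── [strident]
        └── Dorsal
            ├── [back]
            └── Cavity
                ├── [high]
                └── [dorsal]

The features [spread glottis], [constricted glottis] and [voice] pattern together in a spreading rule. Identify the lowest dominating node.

Laryngeal

[spread glottis] lies under Laryngeal (below Laryngeal).
[constricted glottis]: Root > Laryngeal > [constricted glottis].
[voice]: Root > Laryngeal > [voice].
The listed terminals split across distinct daughters of Laryngeal, so Laryngeal itself is the smallest node containing them all.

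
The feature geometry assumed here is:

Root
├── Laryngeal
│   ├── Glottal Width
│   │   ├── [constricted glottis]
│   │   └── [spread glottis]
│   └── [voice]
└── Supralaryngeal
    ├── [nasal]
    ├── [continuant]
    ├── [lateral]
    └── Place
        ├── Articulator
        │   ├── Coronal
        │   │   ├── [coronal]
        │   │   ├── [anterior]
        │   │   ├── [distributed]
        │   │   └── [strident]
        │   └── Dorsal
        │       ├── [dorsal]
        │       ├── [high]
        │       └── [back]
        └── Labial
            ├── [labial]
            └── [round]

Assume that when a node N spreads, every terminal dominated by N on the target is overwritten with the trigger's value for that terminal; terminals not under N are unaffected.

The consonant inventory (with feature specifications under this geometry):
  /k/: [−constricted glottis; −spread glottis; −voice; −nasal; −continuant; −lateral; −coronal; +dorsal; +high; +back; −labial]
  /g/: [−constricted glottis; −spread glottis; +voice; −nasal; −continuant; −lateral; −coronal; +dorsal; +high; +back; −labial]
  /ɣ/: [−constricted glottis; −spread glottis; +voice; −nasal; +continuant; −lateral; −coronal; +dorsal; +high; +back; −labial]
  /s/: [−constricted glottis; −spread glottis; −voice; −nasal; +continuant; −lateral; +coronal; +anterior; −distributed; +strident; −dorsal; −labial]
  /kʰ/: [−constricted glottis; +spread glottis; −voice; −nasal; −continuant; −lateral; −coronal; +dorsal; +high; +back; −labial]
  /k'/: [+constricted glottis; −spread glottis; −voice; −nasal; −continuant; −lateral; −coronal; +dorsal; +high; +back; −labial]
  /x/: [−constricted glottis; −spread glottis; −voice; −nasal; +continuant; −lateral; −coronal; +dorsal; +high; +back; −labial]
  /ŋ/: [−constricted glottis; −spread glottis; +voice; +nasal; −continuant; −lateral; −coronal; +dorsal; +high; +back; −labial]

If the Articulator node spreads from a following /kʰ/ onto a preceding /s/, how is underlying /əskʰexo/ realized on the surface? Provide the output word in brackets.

The Articulator node dominates the terminals [coronal], [anterior], [distributed], [strident], [dorsal], [high], [back].
Spreading Articulator from /kʰ/ onto /s/ replaces those values with /kʰ/'s: [−coronal], [+dorsal], [+high], [+back]. Features outside Articulator ([constricted glottis], [spread glottis], [voice], …) stay as in /s/.
This feature bundle is that of [x], so /əskʰexo/ surfaces as [əxkʰexo].

[əxkʰexo]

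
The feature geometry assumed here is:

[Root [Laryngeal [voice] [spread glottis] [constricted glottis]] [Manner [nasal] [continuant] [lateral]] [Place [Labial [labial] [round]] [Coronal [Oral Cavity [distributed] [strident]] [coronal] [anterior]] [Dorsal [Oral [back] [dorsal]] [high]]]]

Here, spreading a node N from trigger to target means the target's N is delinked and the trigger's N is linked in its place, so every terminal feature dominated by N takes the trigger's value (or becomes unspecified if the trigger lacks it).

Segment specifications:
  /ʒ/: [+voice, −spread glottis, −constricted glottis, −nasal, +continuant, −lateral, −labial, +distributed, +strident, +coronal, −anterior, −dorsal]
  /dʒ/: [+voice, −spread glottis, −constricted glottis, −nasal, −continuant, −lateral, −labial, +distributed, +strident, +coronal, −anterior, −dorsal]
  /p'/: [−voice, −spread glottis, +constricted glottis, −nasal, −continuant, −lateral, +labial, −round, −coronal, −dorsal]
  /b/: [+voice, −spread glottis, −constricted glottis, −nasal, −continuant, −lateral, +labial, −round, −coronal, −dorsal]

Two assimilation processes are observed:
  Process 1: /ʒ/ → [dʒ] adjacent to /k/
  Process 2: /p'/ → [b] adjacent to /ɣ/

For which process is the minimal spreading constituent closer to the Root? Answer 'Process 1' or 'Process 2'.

Process 1 alters [continuant]; the lowest dominating node is [continuant] (depth 2 from Root).
In Process 2, [voice], [constricted glottis] change, so the minimal spreading node is Laryngeal at depth 1.
Depth 1 < depth 2; Process 2 involves the structurally higher constituent Laryngeal.

Process 2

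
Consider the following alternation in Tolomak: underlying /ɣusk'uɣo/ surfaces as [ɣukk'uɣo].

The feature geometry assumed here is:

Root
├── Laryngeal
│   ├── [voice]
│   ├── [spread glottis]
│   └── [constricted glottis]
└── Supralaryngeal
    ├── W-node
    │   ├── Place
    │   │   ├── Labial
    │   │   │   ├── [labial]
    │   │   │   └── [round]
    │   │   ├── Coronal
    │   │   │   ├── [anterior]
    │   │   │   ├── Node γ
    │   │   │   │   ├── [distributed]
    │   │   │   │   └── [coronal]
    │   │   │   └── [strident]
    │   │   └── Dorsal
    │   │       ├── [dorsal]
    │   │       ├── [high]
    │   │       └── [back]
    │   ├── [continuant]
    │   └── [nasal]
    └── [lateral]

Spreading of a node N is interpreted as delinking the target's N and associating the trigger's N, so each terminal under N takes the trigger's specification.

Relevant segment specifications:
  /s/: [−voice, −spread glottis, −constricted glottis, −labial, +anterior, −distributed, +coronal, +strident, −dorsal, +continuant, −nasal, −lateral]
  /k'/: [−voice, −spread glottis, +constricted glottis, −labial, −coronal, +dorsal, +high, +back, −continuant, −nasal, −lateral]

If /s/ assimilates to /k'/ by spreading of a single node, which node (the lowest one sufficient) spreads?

W-node

Feature comparison: [continuant], [coronal], [anterior], [distributed], [strident], [dorsal], [high], [back] differ between /s/ and [k]; the remaining terminals match.
Tracing each changed feature up the tree, the paths first meet at W-node; any lower node misses at least one of them.
Delinking /s/'s W-node and associating /k'/'s W-node gives precisely the feature bundle of [k].
[constricted glottis] stays as in /s/ although /k'/ differs there, so no node dominating it spread; among the remaining candidates W-node is the lowest that derives the output.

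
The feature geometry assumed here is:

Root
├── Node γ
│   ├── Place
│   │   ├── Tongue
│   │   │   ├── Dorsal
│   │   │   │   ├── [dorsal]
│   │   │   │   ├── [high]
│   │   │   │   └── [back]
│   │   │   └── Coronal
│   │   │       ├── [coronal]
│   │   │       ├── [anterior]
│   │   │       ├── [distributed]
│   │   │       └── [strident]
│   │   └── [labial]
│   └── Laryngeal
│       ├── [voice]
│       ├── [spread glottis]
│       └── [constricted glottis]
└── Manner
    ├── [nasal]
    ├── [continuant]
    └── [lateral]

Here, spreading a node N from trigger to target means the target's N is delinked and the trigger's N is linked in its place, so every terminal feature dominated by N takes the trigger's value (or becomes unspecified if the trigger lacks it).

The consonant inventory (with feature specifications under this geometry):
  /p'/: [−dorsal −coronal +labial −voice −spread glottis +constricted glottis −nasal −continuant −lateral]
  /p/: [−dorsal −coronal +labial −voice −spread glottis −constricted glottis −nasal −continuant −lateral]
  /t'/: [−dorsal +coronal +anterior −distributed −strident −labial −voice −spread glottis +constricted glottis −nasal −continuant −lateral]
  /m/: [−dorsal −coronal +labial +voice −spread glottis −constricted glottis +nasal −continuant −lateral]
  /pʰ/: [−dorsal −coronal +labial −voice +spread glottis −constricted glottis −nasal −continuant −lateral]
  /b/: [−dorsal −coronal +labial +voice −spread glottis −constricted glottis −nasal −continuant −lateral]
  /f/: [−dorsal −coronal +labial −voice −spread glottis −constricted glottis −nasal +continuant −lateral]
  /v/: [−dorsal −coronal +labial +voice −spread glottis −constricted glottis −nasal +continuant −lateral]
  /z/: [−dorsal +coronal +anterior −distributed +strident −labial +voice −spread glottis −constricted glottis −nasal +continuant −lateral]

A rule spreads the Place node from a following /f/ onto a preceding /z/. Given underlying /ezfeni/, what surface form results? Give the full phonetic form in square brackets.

[evfeni]

The Place node dominates the terminals [dorsal], [high], [back], [coronal], [anterior], [distributed], [strident], [labial].
The target acquires /f/'s values for everything under Place — [−dorsal], [−coronal], [+labial] — while keeping its own [voice], [spread glottis], [constricted glottis], ….
Among the inventory, only /v/ has exactly this specification, giving the surface form [evfeni].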